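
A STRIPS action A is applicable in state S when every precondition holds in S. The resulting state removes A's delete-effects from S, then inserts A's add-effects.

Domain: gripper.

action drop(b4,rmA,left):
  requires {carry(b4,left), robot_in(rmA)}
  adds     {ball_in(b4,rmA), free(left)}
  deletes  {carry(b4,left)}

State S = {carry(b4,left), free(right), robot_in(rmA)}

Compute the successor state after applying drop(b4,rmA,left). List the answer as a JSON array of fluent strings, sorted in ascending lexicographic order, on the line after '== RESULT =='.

Progress:
  pre ⊆ S: {carry(b4,left), robot_in(rmA)} ⊆ S  — applicable
  S \ del = {free(right), robot_in(rmA)}
  ∪ add   = {ball_in(b4,rmA), free(left), free(right), robot_in(rmA)}

== RESULT ==
["ball_in(b4,rmA)", "free(left)", "free(right)", "robot_in(rmA)"]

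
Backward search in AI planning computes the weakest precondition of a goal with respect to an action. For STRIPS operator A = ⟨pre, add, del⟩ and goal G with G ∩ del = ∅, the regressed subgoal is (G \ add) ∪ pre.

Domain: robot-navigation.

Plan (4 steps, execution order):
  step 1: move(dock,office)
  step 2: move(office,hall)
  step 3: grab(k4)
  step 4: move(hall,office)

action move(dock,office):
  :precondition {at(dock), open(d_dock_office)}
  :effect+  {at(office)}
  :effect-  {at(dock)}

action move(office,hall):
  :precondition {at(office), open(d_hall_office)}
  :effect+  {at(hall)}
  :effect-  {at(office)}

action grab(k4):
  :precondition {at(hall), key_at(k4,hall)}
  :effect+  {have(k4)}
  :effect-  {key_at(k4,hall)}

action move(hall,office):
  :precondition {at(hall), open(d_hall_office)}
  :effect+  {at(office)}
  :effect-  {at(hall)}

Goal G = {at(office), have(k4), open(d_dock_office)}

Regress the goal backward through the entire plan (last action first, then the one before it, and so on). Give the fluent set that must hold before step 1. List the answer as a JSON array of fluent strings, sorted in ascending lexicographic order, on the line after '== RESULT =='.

Regress step by step:
  through step 4 (move(hall,office)): drop {at(office)}, keep {have(k4), open(d_dock_office)}, require {at(hall), open(d_hall_office)}
    → {at(hall), have(k4), open(d_dock_office), open(d_hall_office)}
  through step 3 (grab(k4)): drop {have(k4)}, keep {at(hall), open(d_dock_office), open(d_hall_office)}, require {at(hall), key_at(k4,hall)}
    → {at(hall), key_at(k4,hall), open(d_dock_office), open(d_hall_office)}
  through step 2 (move(office,hall)): drop {at(hall)}, keep {key_at(k4,hall), open(d_dock_office), open(d_hall_office)}, require {at(office), open(d_hall_office)}
    → {at(office), key_at(k4,hall), open(d_dock_office), open(d_hall_office)}
  through step 1 (move(dock,office)): drop {at(office)}, keep {key_at(k4,hall), open(d_dock_office), open(d_hall_office)}, require {at(dock), open(d_dock_office)}
    → {at(dock), key_at(k4,hall), open(d_dock_office), open(d_hall_office)}

== RESULT ==
["at(dock)", "key_at(k4,hall)", "open(d_dock_office)", "open(d_hall_office)"]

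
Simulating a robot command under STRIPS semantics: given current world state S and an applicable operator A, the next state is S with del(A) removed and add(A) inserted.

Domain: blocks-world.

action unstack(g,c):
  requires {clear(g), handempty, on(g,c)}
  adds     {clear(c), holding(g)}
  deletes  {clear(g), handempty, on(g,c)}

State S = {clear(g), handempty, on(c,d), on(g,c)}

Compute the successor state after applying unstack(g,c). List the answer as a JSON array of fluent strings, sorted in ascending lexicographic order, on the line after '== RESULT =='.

Progress:
  pre ⊆ S: {clear(g), handempty, on(g,c)} ⊆ S  — applicable
  S \ del = {on(c,d)}
  ∪ add   = {clear(c), holding(g), on(c,d)}

== RESULT ==
["clear(c)", "holding(g)", "on(c,d)"]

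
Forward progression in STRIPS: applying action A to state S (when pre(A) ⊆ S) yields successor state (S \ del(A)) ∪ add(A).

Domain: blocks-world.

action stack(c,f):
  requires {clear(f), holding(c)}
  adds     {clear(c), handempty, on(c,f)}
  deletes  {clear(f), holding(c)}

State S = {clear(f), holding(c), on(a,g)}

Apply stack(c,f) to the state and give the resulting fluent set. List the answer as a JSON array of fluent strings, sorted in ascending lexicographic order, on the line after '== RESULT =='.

Progress:
  pre ⊆ S: {clear(f), holding(c)} ⊆ S  — applicable
  S \ del = {on(a,g)}
  ∪ add   = {clear(c), handempty, on(a,g), on(c,f)}

== RESULT ==
["clear(c)", "handempty", "on(a,g)", "on(c,f)"]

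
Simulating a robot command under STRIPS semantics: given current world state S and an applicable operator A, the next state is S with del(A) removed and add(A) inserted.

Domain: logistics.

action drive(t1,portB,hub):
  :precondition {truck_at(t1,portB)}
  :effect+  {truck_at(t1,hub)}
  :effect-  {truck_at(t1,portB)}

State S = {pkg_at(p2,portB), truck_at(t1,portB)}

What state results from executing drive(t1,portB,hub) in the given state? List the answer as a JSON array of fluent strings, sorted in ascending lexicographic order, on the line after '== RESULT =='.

Progress:
  pre ⊆ S: {truck_at(t1,portB)} ⊆ S  — applicable
  S \ del = {pkg_at(p2,portB)}
  ∪ add   = {pkg_at(p2,portB), truck_at(t1,hub)}

== RESULT ==
["pkg_at(p2,portB)", "truck_at(t1,hub)"]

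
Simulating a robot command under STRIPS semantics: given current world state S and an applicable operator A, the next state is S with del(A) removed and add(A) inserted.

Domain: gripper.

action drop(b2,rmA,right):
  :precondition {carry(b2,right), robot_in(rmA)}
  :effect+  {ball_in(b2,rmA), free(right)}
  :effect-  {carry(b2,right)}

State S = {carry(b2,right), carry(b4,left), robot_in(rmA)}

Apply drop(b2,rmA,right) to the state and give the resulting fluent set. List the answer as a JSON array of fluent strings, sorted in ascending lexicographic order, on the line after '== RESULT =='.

Compute (S \ del) ∪ add:
  pre ⊆ S: {carry(b2,right), robot_in(rmA)} ⊆ S  — applicable
  S \ del = {carry(b4,left), robot_in(rmA)}
  ∪ add   = {ball_in(b2,rmA), carry(b4,left), free(right), robot_in(rmA)}

== RESULT ==
["ball_in(b2,rmA)", "carry(b4,left)", "free(right)", "robot_in(rmA)"]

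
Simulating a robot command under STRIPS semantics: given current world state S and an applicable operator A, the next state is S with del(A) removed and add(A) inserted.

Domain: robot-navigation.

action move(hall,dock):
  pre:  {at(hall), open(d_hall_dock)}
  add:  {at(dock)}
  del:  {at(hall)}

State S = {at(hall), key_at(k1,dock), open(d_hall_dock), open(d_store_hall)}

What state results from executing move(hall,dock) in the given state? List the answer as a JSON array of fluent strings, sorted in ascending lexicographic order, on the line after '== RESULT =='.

Progress:
  pre ⊆ S: {at(hall), open(d_hall_dock)} ⊆ S  — applicable
  S \ del = {key_at(k1,dock), open(d_hall_dock), open(d_store_hall)}
  ∪ add   = {at(dock), key_at(k1,dock), open(d_hall_dock), open(d_store_hall)}

== RESULT ==
["at(dock)", "key_at(k1,dock)", "open(d_hall_dock)", "open(d_store_hall)"]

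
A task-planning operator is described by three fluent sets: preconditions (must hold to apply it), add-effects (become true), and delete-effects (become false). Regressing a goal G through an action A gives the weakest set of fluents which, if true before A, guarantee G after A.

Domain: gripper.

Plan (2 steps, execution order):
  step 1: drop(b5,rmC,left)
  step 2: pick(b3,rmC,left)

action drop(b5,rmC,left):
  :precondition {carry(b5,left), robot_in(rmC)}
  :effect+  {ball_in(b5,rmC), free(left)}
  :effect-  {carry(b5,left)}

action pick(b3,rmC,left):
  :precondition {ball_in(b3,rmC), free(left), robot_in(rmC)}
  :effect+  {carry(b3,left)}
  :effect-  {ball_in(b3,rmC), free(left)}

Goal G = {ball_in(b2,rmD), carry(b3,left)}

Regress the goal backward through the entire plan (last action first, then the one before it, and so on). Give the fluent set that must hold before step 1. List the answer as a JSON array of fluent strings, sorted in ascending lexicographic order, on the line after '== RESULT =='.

Regress step by step:
  through step 2 (pick(b3,rmC,left)): drop {carry(b3,left)}, keep {ball_in(b2,rmD)}, require {ball_in(b3,rmC), free(left), robot_in(rmC)}
    → {ball_in(b2,rmD), ball_in(b3,rmC), free(left), robot_in(rmC)}
  through step 1 (drop(b5,rmC,left)): drop {free(left)}, keep {ball_in(b2,rmD), ball_in(b3,rmC), robot_in(rmC)}, require {carry(b5,left), robot_in(rmC)}
    → {ball_in(b2,rmD), ball_in(b3,rmC), carry(b5,left), robot_in(rmC)}

== RESULT ==
["ball_in(b2,rmD)", "ball_in(b3,rmC)", "carry(b5,left)", "robot_in(rmC)"]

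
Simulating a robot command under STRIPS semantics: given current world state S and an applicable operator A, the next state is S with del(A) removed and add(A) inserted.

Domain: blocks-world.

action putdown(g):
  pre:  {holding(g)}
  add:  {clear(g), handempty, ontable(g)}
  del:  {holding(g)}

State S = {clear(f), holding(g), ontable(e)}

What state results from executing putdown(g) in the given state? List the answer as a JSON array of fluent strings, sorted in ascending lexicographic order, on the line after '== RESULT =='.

Progress:
  pre ⊆ S: {holding(g)} ⊆ S  — applicable
  S \ del = {clear(f), ontable(e)}
  ∪ add   = {clear(f), clear(g), handempty, ontable(e), ontable(g)}

== RESULT ==
["clear(f)", "clear(g)", "handempty", "ontable(e)", "ontable(g)"]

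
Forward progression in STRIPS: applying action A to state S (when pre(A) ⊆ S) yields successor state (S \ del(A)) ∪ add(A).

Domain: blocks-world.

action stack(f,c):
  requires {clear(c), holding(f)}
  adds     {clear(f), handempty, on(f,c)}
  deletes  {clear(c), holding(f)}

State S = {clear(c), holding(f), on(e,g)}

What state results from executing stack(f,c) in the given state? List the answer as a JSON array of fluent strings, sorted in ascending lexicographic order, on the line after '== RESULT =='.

Compute (S \ del) ∪ add:
  pre ⊆ S: {clear(c), holding(f)} ⊆ S  — applicable
  S \ del = {on(e,g)}
  ∪ add   = {clear(f), handempty, on(e,g), on(f,c)}

== RESULT ==
["clear(f)", "handempty", "on(e,g)", "on(f,c)"]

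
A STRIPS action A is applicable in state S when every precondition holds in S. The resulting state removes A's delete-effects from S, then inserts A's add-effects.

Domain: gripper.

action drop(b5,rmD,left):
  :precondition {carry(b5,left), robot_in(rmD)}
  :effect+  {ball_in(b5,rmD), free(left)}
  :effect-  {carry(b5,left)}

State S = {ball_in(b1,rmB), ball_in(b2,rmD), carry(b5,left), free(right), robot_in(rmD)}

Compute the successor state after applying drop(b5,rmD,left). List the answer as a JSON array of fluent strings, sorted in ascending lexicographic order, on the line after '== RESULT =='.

Progress:
  pre ⊆ S: {carry(b5,left), robot_in(rmD)} ⊆ S  — applicable
  S \ del = {ball_in(b1,rmB), ball_in(b2,rmD), free(right), robot_in(rmD)}
  ∪ add   = {ball_in(b1,rmB), ball_in(b2,rmD), ball_in(b5,rmD), free(left), free(right), robot_in(rmD)}

== RESULT ==
["ball_in(b1,rmB)", "ball_in(b2,rmD)", "ball_in(b5,rmD)", "free(left)", "free(right)", "robot_in(rmD)"]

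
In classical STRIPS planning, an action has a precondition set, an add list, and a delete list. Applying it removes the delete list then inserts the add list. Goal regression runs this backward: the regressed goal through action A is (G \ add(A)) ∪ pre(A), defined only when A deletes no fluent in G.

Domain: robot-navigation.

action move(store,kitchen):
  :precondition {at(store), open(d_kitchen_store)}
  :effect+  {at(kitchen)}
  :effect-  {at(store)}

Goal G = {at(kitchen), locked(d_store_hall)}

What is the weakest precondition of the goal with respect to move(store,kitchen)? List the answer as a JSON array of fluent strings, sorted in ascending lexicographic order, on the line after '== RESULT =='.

Compute (G \ add) ∪ pre:
  G ∩ del = {}  (empty — regression defined)
  G \ add = {at(kitchen), locked(d_store_hall)} \ {at(kitchen)} = {locked(d_store_hall)}
  ∪ pre   = {locked(d_store_hall)} ∪ {at(store), open(d_kitchen_store)}
          = {at(store), locked(d_store_hall), open(d_kitchen_store)}

== RESULT ==
["at(store)", "locked(d_store_hall)", "open(d_kitchen_store)"]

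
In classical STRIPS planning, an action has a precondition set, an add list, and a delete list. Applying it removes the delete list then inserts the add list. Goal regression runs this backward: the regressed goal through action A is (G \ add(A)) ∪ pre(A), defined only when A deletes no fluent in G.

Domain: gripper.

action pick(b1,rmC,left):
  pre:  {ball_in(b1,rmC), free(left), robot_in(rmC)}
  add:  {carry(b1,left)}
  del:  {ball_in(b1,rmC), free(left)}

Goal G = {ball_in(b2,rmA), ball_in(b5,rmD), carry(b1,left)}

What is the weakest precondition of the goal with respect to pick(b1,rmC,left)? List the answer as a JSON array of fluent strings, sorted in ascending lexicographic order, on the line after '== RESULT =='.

Compute (G \ add) ∪ pre:
  G ∩ del = {}  (empty — regression defined)
  G \ add = {ball_in(b2,rmA), ball_in(b5,rmD), carry(b1,left)} \ {carry(b1,left)} = {ball_in(b2,rmA), ball_in(b5,rmD)}
  ∪ pre   = {ball_in(b2,rmA), ball_in(b5,rmD)} ∪ {ball_in(b1,rmC), free(left), robot_in(rmC)}
          = {ball_in(b1,rmC), ball_in(b2,rmA), ball_in(b5,rmD), free(left), robot_in(rmC)}

== RESULT ==
["ball_in(b1,rmC)", "ball_in(b2,rmA)", "ball_in(b5,rmD)", "free(left)", "robot_in(rmC)"]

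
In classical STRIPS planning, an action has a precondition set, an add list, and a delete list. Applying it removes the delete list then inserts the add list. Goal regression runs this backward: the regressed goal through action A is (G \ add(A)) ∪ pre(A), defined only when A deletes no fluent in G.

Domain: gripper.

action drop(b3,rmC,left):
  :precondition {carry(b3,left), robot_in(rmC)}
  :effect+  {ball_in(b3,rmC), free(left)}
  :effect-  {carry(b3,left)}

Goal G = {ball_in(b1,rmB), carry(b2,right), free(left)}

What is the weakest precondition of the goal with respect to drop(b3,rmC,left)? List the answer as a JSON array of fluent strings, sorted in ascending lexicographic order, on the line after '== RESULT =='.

Compute (G \ add) ∪ pre:
  G ∩ del = {}  (empty — regression defined)
  G \ add = {ball_in(b1,rmB), carry(b2,right), free(left)} \ {ball_in(b3,rmC), free(left)} = {ball_in(b1,rmB), carry(b2,right)}
  ∪ pre   = {ball_in(b1,rmB), carry(b2,right)} ∪ {carry(b3,left), robot_in(rmC)}
          = {ball_in(b1,rmB), carry(b2,right), carry(b3,left), robot_in(rmC)}

== RESULT ==
["ball_in(b1,rmB)", "carry(b2,right)", "carry(b3,left)", "robot_in(rmC)"]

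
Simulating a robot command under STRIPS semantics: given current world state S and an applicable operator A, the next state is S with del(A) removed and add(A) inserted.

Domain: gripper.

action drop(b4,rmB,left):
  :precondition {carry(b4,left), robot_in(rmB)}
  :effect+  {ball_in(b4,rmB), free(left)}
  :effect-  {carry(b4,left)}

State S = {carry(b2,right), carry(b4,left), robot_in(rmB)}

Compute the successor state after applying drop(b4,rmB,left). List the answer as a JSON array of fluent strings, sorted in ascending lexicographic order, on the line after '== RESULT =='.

Progress:
  pre ⊆ S: {carry(b4,left), robot_in(rmB)} ⊆ S  — applicable
  S \ del = {carry(b2,right), robot_in(rmB)}
  ∪ add   = {ball_in(b4,rmB), carry(b2,right), free(left), robot_in(rmB)}

== RESULT ==
["ball_in(b4,rmB)", "carry(b2,right)", "free(left)", "robot_in(rmB)"]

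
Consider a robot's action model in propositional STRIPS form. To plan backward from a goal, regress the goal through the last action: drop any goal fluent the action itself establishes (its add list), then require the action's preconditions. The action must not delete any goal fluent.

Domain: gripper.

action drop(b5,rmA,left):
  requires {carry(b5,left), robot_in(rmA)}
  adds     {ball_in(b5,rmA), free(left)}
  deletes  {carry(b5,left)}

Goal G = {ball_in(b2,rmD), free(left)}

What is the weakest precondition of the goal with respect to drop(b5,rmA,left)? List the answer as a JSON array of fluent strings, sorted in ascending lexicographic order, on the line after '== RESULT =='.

Compute (G \ add) ∪ pre:
  G ∩ del = {}  (empty — regression defined)
  G \ add = {ball_in(b2,rmD), free(left)} \ {ball_in(b5,rmA), free(left)} = {ball_in(b2,rmD)}
  ∪ pre   = {ball_in(b2,rmD)} ∪ {carry(b5,left), robot_in(rmA)}
          = {ball_in(b2,rmD), carry(b5,left), robot_in(rmA)}

== RESULT ==
["ball_in(b2,rmD)", "carry(b5,left)", "robot_in(rmA)"]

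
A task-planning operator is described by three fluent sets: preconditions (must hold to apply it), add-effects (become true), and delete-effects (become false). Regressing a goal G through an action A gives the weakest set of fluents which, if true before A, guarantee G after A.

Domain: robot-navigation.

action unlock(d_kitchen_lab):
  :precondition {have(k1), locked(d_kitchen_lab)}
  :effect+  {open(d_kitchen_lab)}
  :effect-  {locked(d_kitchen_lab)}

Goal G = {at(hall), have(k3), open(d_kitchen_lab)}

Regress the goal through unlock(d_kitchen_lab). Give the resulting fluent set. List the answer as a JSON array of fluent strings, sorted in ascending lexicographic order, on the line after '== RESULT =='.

Regress:
  G ∩ del = {}  (empty — regression defined)
  G \ add = {at(hall), have(k3), open(d_kitchen_lab)} \ {open(d_kitchen_lab)} = {at(hall), have(k3)}
  ∪ pre   = {at(hall), have(k3)} ∪ {have(k1), locked(d_kitchen_lab)}
          = {at(hall), have(k1), have(k3), locked(d_kitchen_lab)}

== RESULT ==
["at(hall)", "have(k1)", "have(k3)", "locked(d_kitchen_lab)"]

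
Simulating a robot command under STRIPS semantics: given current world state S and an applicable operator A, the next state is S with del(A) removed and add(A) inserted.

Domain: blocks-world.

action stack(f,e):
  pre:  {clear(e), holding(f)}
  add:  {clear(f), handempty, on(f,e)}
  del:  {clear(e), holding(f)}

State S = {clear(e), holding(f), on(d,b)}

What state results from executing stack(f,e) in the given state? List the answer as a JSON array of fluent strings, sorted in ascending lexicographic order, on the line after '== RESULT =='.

Compute (S \ del) ∪ add:
  pre ⊆ S: {clear(e), holding(f)} ⊆ S  — applicable
  S \ del = {on(d,b)}
  ∪ add   = {clear(f), handempty, on(d,b), on(f,e)}

== RESULT ==
["clear(f)", "handempty", "on(d,b)", "on(f,e)"]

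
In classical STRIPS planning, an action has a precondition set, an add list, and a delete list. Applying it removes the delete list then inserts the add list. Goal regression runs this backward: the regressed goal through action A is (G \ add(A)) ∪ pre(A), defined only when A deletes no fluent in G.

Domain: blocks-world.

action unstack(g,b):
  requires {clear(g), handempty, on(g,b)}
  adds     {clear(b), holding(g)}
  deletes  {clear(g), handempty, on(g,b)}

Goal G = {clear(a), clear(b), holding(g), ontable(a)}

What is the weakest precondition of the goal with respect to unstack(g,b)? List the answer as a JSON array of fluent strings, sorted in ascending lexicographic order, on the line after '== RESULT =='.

Regress:
  G ∩ del = {}  (empty — regression defined)
  G \ add = {clear(a), clear(b), holding(g), ontable(a)} \ {clear(b), holding(g)} = {clear(a), ontable(a)}
  ∪ pre   = {clear(a), ontable(a)} ∪ {clear(g), handempty, on(g,b)}
          = {clear(a), clear(g), handempty, on(g,b), ontable(a)}

== RESULT ==
["clear(a)", "clear(g)", "handempty", "on(g,b)", "ontable(a)"]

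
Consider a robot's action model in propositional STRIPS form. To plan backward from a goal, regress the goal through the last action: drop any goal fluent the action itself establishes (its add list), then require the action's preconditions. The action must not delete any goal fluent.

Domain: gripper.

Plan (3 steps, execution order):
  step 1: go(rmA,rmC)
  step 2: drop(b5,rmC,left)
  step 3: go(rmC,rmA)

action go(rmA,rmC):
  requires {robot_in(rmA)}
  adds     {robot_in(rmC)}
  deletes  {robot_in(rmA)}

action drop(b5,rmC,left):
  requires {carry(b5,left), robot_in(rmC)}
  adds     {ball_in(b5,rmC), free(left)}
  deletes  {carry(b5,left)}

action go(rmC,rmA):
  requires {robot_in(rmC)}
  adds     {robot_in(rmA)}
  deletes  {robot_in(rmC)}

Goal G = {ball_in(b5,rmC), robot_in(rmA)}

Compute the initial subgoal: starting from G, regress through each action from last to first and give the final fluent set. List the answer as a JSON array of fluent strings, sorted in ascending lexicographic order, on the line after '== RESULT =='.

Work backward from the goal:
  through step 3 (go(rmC,rmA)): drop {robot_in(rmA)}, keep {ball_in(b5,rmC)}, require {robot_in(rmC)}
    → {ball_in(b5,rmC), robot_in(rmC)}
  through step 2 (drop(b5,rmC,left)): drop {ball_in(b5,rmC)}, keep {robot_in(rmC)}, require {carry(b5,left), robot_in(rmC)}
    → {carry(b5,left), robot_in(rmC)}
  through step 1 (go(rmA,rmC)): drop {robot_in(rmC)}, keep {carry(b5,left)}, require {robot_in(rmA)}
    → {carry(b5,left), robot_in(rmA)}

== RESULT ==
["carry(b5,left)", "robot_in(rmA)"]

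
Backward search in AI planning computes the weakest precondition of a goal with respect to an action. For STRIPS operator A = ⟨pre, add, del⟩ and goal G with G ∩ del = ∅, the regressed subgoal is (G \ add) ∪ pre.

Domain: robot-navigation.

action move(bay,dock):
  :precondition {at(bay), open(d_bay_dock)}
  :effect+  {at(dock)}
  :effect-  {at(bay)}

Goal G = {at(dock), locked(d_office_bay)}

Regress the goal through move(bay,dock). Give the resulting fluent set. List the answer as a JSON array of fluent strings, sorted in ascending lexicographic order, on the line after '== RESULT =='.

Compute (G \ add) ∪ pre:
  G ∩ del = {}  (empty — regression defined)
  G \ add = {at(dock), locked(d_office_bay)} \ {at(dock)} = {locked(d_office_bay)}
  ∪ pre   = {locked(d_office_bay)} ∪ {at(bay), open(d_bay_dock)}
          = {at(bay), locked(d_office_bay), open(d_bay_dock)}

== RESULT ==
["at(bay)", "locked(d_office_bay)", "open(d_bay_dock)"]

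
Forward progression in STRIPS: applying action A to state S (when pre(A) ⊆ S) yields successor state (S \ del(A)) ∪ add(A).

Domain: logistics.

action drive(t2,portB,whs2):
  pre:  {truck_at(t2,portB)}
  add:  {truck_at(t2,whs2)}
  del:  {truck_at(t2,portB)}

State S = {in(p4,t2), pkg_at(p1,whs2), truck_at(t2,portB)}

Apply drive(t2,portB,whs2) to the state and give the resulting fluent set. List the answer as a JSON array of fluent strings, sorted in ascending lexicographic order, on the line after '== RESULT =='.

Compute (S \ del) ∪ add:
  pre ⊆ S: {truck_at(t2,portB)} ⊆ S  — applicable
  S \ del = {in(p4,t2), pkg_at(p1,whs2)}
  ∪ add   = {in(p4,t2), pkg_at(p1,whs2), truck_at(t2,whs2)}

== RESULT ==
["in(p4,t2)", "pkg_at(p1,whs2)", "truck_at(t2,whs2)"]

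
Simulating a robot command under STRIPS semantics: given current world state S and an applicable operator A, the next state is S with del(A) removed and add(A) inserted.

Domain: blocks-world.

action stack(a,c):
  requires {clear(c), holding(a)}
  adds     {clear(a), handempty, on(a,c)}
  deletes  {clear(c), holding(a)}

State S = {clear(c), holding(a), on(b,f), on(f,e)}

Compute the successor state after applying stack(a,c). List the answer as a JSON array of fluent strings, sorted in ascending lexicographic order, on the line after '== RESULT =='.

Progress:
  pre ⊆ S: {clear(c), holding(a)} ⊆ S  — applicable
  S \ del = {on(b,f), on(f,e)}
  ∪ add   = {clear(a), handempty, on(a,c), on(b,f), on(f,e)}

== RESULT ==
["clear(a)", "handempty", "on(a,c)", "on(b,f)", "on(f,e)"]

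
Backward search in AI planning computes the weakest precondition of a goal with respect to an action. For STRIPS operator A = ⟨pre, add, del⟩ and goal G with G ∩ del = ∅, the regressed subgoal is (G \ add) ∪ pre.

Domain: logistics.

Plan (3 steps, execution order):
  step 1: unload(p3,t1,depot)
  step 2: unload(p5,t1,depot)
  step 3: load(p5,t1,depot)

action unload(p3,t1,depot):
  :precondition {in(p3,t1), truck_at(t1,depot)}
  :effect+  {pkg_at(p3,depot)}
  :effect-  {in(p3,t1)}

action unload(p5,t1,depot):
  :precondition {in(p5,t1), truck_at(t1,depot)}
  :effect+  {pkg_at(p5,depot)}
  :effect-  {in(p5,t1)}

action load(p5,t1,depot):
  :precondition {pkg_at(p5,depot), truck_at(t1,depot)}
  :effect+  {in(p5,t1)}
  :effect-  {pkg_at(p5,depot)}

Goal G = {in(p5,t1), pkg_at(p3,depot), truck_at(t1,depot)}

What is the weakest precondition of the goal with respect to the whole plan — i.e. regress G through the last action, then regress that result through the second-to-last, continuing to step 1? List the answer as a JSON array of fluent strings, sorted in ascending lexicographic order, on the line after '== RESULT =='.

Regress step by step:
  through step 3 (load(p5,t1,depot)): drop {in(p5,t1)}, keep {pkg_at(p3,depot), truck_at(t1,depot)}, require {pkg_at(p5,depot), truck_at(t1,depot)}
    → {pkg_at(p3,depot), pkg_at(p5,depot), truck_at(t1,depot)}
  through step 2 (unload(p5,t1,depot)): drop {pkg_at(p5,depot)}, keep {pkg_at(p3,depot), truck_at(t1,depot)}, require {in(p5,t1), truck_at(t1,depot)}
    → {in(p5,t1), pkg_at(p3,depot), truck_at(t1,depot)}
  through step 1 (unload(p3,t1,depot)): drop {pkg_at(p3,depot)}, keep {in(p5,t1), truck_at(t1,depot)}, require {in(p3,t1), truck_at(t1,depot)}
    → {in(p3,t1), in(p5,t1), truck_at(t1,depot)}

== RESULT ==
["in(p3,t1)", "in(p5,t1)", "truck_at(t1,depot)"]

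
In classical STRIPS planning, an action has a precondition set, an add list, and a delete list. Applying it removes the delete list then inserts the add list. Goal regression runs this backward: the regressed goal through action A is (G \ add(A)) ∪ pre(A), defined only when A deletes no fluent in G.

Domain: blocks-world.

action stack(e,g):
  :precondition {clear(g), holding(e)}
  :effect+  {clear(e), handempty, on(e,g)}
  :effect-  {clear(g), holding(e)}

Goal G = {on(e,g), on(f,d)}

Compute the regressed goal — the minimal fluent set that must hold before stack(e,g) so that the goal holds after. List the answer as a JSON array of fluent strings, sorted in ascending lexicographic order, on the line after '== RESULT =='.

Compute (G \ add) ∪ pre:
  G ∩ del = {}  (empty — regression defined)
  G \ add = {on(e,g), on(f,d)} \ {clear(e), handempty, on(e,g)} = {on(f,d)}
  ∪ pre   = {on(f,d)} ∪ {clear(g), holding(e)}
          = {clear(g), holding(e), on(f,d)}

== RESULT ==
["clear(g)", "holding(e)", "on(f,d)"]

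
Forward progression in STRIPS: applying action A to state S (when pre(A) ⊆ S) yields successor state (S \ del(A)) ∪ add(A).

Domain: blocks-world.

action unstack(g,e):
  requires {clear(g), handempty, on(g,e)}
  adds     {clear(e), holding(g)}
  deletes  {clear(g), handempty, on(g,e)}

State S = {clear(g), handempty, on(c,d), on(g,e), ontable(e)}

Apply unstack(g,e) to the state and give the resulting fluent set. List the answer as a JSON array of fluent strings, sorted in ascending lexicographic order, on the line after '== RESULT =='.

Compute (S \ del) ∪ add:
  pre ⊆ S: {clear(g), handempty, on(g,e)} ⊆ S  — applicable
  S \ del = {on(c,d), ontable(e)}
  ∪ add   = {clear(e), holding(g), on(c,d), ontable(e)}

== RESULT ==
["clear(e)", "holding(g)", "on(c,d)", "ontable(e)"]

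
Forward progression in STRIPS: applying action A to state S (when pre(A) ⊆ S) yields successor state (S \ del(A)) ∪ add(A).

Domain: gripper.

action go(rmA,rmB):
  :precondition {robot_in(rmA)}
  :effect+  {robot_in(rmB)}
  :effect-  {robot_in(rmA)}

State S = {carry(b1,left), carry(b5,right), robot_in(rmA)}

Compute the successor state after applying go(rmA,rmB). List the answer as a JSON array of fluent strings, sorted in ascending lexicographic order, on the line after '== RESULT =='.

Progress:
  pre ⊆ S: {robot_in(rmA)} ⊆ S  — applicable
  S \ del = {carry(b1,left), carry(b5,right)}
  ∪ add   = {carry(b1,left), carry(b5,right), robot_in(rmB)}

== RESULT ==
["carry(b1,left)", "carry(b5,right)", "robot_in(rmB)"]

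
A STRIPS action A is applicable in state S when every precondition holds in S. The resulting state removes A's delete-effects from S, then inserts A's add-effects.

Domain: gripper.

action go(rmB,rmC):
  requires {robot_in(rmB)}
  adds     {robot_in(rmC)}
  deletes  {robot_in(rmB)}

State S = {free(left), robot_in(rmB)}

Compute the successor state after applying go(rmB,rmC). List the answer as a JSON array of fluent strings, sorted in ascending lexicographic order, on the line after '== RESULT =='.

Progress:
  pre ⊆ S: {robot_in(rmB)} ⊆ S  — applicable
  S \ del = {free(left)}
  ∪ add   = {free(left), robot_in(rmC)}

== RESULT ==
["free(left)", "robot_in(rmC)"]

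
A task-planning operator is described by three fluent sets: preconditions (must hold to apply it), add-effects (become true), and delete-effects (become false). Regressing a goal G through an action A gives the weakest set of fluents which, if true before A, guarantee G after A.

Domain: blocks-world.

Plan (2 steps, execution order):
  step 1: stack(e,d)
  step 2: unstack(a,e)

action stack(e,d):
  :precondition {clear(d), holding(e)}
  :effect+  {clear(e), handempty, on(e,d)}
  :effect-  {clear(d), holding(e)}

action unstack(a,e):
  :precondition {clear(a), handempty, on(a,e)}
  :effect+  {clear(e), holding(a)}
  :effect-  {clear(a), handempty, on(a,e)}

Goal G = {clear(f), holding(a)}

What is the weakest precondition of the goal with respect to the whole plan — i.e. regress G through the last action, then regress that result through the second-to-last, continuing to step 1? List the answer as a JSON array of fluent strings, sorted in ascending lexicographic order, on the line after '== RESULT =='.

Regress step by step:
  through step 2 (unstack(a,e)): drop {holding(a)}, keep {clear(f)}, require {clear(a), handempty, on(a,e)}
    → {clear(a), clear(f), handempty, on(a,e)}
  through step 1 (stack(e,d)): drop {handempty}, keep {clear(a), clear(f), on(a,e)}, require {clear(d), holding(e)}
    → {clear(a), clear(d), clear(f), holding(e), on(a,e)}

== RESULT ==
["clear(a)", "clear(d)", "clear(f)", "holding(e)", "on(a,e)"]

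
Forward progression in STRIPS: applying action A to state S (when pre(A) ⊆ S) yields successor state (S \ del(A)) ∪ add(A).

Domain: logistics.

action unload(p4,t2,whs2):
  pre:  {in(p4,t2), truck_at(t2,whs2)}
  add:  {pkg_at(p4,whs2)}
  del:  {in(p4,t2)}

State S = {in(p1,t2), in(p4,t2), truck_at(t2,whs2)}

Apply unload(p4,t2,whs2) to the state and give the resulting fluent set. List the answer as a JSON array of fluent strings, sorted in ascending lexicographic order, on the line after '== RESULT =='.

Progress:
  pre ⊆ S: {in(p4,t2), truck_at(t2,whs2)} ⊆ S  — applicable
  S \ del = {in(p1,t2), truck_at(t2,whs2)}
  ∪ add   = {in(p1,t2), pkg_at(p4,whs2), truck_at(t2,whs2)}

== RESULT ==
["in(p1,t2)", "pkg_at(p4,whs2)", "truck_at(t2,whs2)"]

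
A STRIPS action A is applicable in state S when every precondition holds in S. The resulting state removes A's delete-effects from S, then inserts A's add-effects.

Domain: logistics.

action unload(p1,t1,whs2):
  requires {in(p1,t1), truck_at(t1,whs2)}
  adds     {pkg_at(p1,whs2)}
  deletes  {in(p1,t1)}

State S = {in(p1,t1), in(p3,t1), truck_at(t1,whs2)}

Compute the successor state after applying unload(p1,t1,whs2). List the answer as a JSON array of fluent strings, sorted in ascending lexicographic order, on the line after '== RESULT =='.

Progress:
  pre ⊆ S: {in(p1,t1), truck_at(t1,whs2)} ⊆ S  — applicable
  S \ del = {in(p3,t1), truck_at(t1,whs2)}
  ∪ add   = {in(p3,t1), pkg_at(p1,whs2), truck_at(t1,whs2)}

== RESULT ==
["in(p3,t1)", "pkg_at(p1,whs2)", "truck_at(t1,whs2)"]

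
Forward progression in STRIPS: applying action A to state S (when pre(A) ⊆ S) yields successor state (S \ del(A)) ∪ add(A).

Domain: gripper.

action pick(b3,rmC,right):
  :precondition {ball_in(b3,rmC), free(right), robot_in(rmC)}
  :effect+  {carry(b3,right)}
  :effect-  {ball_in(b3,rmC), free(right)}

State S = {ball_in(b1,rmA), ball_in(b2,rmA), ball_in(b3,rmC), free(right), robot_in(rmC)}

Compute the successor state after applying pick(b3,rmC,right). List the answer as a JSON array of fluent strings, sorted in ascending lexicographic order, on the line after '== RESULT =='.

Compute (S \ del) ∪ add:
  pre ⊆ S: {ball_in(b3,rmC), free(right), robot_in(rmC)} ⊆ S  — applicable
  S \ del = {ball_in(b1,rmA), ball_in(b2,rmA), robot_in(rmC)}
  ∪ add   = {ball_in(b1,rmA), ball_in(b2,rmA), carry(b3,right), robot_in(rmC)}

== RESULT ==
["ball_in(b1,rmA)", "ball_in(b2,rmA)", "carry(b3,right)", "robot_in(rmC)"]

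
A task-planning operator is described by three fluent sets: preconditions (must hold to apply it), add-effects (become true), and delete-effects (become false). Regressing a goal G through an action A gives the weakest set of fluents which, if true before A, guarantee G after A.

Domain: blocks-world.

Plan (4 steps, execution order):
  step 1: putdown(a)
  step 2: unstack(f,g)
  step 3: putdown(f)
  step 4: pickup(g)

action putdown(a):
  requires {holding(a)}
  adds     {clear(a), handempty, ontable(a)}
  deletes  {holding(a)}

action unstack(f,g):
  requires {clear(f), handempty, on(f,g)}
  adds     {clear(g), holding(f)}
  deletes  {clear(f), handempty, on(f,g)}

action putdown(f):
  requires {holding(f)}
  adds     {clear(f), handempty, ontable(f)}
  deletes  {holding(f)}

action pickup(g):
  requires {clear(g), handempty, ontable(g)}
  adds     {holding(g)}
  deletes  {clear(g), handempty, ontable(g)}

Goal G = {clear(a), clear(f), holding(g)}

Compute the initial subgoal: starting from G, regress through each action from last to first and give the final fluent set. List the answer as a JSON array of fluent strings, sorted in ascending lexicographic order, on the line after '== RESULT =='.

Regress step by step:
  through step 4 (pickup(g)): drop {holding(g)}, keep {clear(a), clear(f)}, require {clear(g), handempty, ontable(g)}
    → {clear(a), clear(f), clear(g), handempty, ontable(g)}
  through step 3 (putdown(f)): drop {clear(f), handempty}, keep {clear(a), clear(g), ontable(g)}, require {holding(f)}
    → {clear(a), clear(g), holding(f), ontable(g)}
  through step 2 (unstack(f,g)): drop {clear(g), holding(f)}, keep {clear(a), ontable(g)}, require {clear(f), handempty, on(f,g)}
    → {clear(a), clear(f), handempty, on(f,g), ontable(g)}
  through step 1 (putdown(a)): drop {clear(a), handempty}, keep {clear(f), on(f,g), ontable(g)}, require {holding(a)}
    → {clear(f), holding(a), on(f,g), ontable(g)}

== RESULT ==
["clear(f)", "holding(a)", "on(f,g)", "ontable(g)"]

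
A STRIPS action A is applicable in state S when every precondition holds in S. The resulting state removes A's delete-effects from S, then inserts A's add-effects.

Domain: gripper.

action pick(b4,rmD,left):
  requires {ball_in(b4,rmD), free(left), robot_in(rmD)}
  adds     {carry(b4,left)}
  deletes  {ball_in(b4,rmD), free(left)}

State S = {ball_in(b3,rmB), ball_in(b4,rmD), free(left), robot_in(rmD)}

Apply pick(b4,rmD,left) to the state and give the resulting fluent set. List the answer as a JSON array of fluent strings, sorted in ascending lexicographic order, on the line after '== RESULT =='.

Compute (S \ del) ∪ add:
  pre ⊆ S: {ball_in(b4,rmD), free(left), robot_in(rmD)} ⊆ S  — applicable
  S \ del = {ball_in(b3,rmB), robot_in(rmD)}
  ∪ add   = {ball_in(b3,rmB), carry(b4,left), robot_in(rmD)}

== RESULT ==
["ball_in(b3,rmB)", "carry(b4,left)", "robot_in(rmD)"]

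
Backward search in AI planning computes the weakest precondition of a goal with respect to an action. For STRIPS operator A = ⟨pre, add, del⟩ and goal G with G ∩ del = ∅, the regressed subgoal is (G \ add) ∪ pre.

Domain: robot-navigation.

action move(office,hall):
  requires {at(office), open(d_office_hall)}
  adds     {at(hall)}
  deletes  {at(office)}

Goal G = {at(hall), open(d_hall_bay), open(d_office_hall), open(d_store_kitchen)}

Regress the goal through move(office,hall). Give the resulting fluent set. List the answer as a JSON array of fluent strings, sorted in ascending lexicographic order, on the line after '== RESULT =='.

Compute (G \ add) ∪ pre:
  G ∩ del = {}  (empty — regression defined)
  G \ add = {at(hall), open(d_hall_bay), open(d_office_hall), open(d_store_kitchen)} \ {at(hall)} = {open(d_hall_bay), open(d_office_hall), open(d_store_kitchen)}
  ∪ pre   = {open(d_hall_bay), open(d_office_hall), open(d_store_kitchen)} ∪ {at(office), open(d_office_hall)}
          = {at(office), open(d_hall_bay), open(d_office_hall), open(d_store_kitchen)}

== RESULT ==
["at(office)", "open(d_hall_bay)", "open(d_office_hall)", "open(d_store_kitchen)"]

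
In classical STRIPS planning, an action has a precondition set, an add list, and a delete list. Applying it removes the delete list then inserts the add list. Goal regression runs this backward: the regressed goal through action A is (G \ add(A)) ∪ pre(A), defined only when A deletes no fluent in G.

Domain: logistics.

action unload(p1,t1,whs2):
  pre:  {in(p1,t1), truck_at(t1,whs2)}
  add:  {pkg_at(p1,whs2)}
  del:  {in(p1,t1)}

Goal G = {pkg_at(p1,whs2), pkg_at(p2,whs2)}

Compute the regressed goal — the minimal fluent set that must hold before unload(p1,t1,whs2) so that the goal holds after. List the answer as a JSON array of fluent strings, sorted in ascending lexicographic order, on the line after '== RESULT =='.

Compute (G \ add) ∪ pre:
  G ∩ del = {}  (empty — regression defined)
  G \ add = {pkg_at(p1,whs2), pkg_at(p2,whs2)} \ {pkg_at(p1,whs2)} = {pkg_at(p2,whs2)}
  ∪ pre   = {pkg_at(p2,whs2)} ∪ {in(p1,t1), truck_at(t1,whs2)}
          = {in(p1,t1), pkg_at(p2,whs2), truck_at(t1,whs2)}

== RESULT ==
["in(p1,t1)", "pkg_at(p2,whs2)", "truck_at(t1,whs2)"]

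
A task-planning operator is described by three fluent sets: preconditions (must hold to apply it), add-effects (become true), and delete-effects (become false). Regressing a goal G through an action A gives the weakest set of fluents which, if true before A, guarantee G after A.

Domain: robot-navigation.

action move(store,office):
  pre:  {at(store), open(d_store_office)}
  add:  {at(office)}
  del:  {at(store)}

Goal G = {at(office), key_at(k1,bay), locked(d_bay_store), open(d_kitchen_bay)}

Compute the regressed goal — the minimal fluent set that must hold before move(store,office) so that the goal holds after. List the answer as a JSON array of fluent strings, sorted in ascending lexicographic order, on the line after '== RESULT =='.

Compute (G \ add) ∪ pre:
  G ∩ del = {}  (empty — regression defined)
  G \ add = {at(office), key_at(k1,bay), locked(d_bay_store), open(d_kitchen_bay)} \ {at(office)} = {key_at(k1,bay), locked(d_bay_store), open(d_kitchen_bay)}
  ∪ pre   = {key_at(k1,bay), locked(d_bay_store), open(d_kitchen_bay)} ∪ {at(store), open(d_store_office)}
          = {at(store), key_at(k1,bay), locked(d_bay_store), open(d_kitchen_bay), open(d_store_office)}

== RESULT ==
["at(store)", "key_at(k1,bay)", "locked(d_bay_store)", "open(d_kitchen_bay)", "open(d_store_office)"]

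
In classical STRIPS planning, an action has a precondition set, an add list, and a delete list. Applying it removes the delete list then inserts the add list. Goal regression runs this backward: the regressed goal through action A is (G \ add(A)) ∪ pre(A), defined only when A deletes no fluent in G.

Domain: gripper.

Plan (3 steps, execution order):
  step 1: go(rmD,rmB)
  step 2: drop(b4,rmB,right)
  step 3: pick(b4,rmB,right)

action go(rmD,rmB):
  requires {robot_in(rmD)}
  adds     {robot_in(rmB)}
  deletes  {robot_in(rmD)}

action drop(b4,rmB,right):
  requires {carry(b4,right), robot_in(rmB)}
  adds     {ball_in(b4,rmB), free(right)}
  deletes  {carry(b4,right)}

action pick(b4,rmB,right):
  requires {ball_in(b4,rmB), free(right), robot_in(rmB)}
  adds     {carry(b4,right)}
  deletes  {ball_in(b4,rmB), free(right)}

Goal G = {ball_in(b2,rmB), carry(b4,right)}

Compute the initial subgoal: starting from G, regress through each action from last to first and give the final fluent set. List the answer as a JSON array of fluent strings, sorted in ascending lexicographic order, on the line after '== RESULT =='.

Work backward from the goal:
  through step 3 (pick(b4,rmB,right)): drop {carry(b4,right)}, keep {ball_in(b2,rmB)}, require {ball_in(b4,rmB), free(right), robot_in(rmB)}
    → {ball_in(b2,rmB), ball_in(b4,rmB), free(right), robot_in(rmB)}
  through step 2 (drop(b4,rmB,right)): drop {ball_in(b4,rmB), free(right)}, keep {ball_in(b2,rmB), robot_in(rmB)}, require {carry(b4,right), robot_in(rmB)}
    → {ball_in(b2,rmB), carry(b4,right), robot_in(rmB)}
  through step 1 (go(rmD,rmB)): drop {robot_in(rmB)}, keep {ball_in(b2,rmB), carry(b4,right)}, require {robot_in(rmD)}
    → {ball_in(b2,rmB), carry(b4,right), robot_in(rmD)}

== RESULT ==
["ball_in(b2,rmB)", "carry(b4,right)", "robot_in(rmD)"]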